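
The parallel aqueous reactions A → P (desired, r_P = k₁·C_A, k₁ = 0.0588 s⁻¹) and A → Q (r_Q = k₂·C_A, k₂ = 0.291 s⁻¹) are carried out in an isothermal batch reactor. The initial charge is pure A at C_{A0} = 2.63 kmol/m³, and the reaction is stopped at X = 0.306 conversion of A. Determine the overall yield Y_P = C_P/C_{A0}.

C_A = C_{A0}(1−X) = 1.825 kmol/m³.
Both paths are first order in A, so the instantaneous fraction to P is constant: dC_P/d(−C_A) = k₁/(k₁+k₂) = 0.1681.
C_P = 0.1681·(C_{A0}−C_A) = 0.1681×0.8048 = 0.135 kmol/m³.
Y_P = C_P/C_{A0} = 0.1353/2.63 = 0.0514.

0.0514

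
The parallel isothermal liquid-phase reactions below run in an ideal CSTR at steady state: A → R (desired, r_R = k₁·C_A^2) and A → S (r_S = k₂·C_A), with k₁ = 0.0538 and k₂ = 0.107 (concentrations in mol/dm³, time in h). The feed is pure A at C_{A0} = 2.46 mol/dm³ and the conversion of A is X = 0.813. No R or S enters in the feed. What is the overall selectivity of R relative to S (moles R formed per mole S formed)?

Exit C_A = C_{A0}(1−X) = 2.46×0.187 = 0.4600 mol/dm³.
A CSTR operates uniformly at the exit composition, giving r_R = 0.01139 and r_S = 0.04922 (each k·C_A^n at C_A = 0.4600).
Overall selectivity = C_R/C_S = r_Rτ/(r_Sτ) = r_R/r_S = 0.231.

0.231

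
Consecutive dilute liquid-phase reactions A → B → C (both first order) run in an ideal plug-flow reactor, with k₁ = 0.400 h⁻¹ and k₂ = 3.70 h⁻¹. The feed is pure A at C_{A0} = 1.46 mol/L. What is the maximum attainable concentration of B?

0.121 mol/L

Evaluating C_B at τ_opt = ln(k₂/k₁)/(k₂−k₁) gives C_{B,max}/C_{A0} = (k₁/k₂)^[k₂/(k₂−k₁)].
= (0.400/3.70)^(3.70/(3.70−0.400)) = (0.1081)^(1.121) = 0.08256.
C_{B,max} = 0.08256×1.46 = 0.121 mol/L.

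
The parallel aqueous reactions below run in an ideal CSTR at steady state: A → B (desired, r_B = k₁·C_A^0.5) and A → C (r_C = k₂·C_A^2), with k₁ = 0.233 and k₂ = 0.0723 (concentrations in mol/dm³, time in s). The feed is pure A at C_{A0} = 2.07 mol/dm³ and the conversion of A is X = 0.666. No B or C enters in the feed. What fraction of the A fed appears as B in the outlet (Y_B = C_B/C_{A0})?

0.565

Exit C_A = C_{A0}(1−X) = 2.07×0.334 = 0.6914 mol/dm³.
A CSTR operates uniformly at the exit composition, giving r_B = 0.1937 and r_C = 0.03456 (each k·C_A^n at C_A = 0.6914).
Fraction of consumed A going to B: r_B/(r_B+r_C) = 0.8486.
C_B = 0.8486·C_{A0}·X = 0.8486×2.07×0.666 = 1.17 mol/dm³; Y_B = C_B/C_{A0} = 0.565.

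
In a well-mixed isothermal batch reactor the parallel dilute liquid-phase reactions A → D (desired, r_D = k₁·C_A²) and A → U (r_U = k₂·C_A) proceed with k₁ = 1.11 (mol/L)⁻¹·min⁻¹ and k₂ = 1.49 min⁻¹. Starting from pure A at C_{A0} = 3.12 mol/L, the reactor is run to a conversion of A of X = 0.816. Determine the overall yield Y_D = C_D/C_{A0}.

C_A = C_{A0}(1−X) = 0.5741 mol/L.
Along a PFR/batch, dC_U/dC_A = −r_U/(r_D+r_U) = −k₂/(k₂+k₁·C_A).
Integrating from C_{A0} to C_A: C_U = (1.49/1.11)·ln[(1.49+1.11·3.12)/(1.49+1.11·0.574)] = 1.342·ln(4.953/2.127) = 1.135 mol/L.
Then C_D = (C_{A0}−C_A) − C_U = 2.546 − 1.135 = 1.411 mol/L.
Y_D = C_D/C_{A0} = 1.411/3.12 = 0.452.

0.452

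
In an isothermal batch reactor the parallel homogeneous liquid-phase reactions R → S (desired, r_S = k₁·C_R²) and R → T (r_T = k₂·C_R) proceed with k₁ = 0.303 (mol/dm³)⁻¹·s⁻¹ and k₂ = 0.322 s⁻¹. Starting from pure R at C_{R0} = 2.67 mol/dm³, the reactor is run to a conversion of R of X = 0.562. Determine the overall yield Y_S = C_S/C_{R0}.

0.357

C_R = C_{R0}(1−X) = 1.169 mol/dm³.
Along a PFR/batch, dC_T/dC_R = −r_T/(r_S+r_T) = −k₂/(k₂+k₁·C_R).
Integrating from C_{R0} to C_R: C_T = (0.322/0.303)·ln[(0.322+0.303·2.67)/(0.322+0.303·1.17)] = 1.063·ln(1.131/0.6763) = 0.5464 mol/dm³.
Then C_S = (C_{R0}−C_R) − C_T = 1.501 − 0.5464 = 0.9541 mol/dm³.
Y_S = C_S/C_{R0} = 0.9541/2.67 = 0.357.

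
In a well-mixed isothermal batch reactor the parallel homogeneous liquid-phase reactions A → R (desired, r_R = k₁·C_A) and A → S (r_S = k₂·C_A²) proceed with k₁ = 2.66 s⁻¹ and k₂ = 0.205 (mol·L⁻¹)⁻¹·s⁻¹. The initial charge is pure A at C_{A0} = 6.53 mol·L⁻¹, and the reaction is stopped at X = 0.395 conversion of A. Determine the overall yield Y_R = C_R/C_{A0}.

0.282

C_A = C_{A0}(1−X) = 3.951 mol·L⁻¹.
Along a PFR/batch, dC_R/dC_A = −r_R/(r_R+r_S) = −k₁/(k₁+k₂·C_A).
Integrating from C_{A0} to C_A: C_R = (2.66/0.205)·ln[(2.66+0.205·6.53)/(2.66+0.205·3.95)] = 12.98·ln(3.999/3.470) = 1.840 mol·L⁻¹.
Y_R = C_R/C_{A0} = 1.840/6.53 = 0.282.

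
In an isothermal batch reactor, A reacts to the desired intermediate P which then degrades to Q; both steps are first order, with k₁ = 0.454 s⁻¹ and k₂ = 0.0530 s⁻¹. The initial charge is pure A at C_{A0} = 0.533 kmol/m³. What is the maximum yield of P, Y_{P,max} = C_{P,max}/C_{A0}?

0.753

Evaluating C_P at t_opt = ln(k₂/k₁)/(k₂−k₁) gives C_{P,max}/C_{A0} = (k₁/k₂)^[k₂/(k₂−k₁)].
= (0.454/0.0530)^(0.0530/(0.0530−0.454)) = (8.566)^(-0.1322) = 0.7529.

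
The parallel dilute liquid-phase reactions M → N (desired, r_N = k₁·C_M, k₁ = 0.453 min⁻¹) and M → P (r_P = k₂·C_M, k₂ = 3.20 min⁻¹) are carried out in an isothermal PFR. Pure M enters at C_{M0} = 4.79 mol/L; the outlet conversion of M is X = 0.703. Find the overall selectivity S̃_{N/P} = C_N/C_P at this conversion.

C_M = C_{M0}(1−X) = 1.423 mol/L.
Both paths are first order in M, so the instantaneous fraction to N is constant: dC_N/d(−C_M) = k₁/(k₁+k₂) = 0.1240.
C_N = 0.1240·(C_{M0}−C_M) = 0.1240×3.367 = 0.418 mol/L.
C_P = (C_{M0}−C_M)−C_N = 2.950 mol/L; S̃_{N/P} = 0.4176/2.950 = 0.142.

0.142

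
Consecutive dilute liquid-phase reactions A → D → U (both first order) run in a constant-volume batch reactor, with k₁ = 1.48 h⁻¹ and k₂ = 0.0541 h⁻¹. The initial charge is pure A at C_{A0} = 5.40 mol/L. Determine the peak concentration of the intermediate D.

Evaluating C_D at t_opt = ln(k₂/k₁)/(k₂−k₁) gives C_{D,max}/C_{A0} = (k₁/k₂)^[k₂/(k₂−k₁)].
= (1.48/0.0541)^(0.0541/(0.0541−1.48)) = (27.36)^(-0.03794) = 0.8820.
C_{D,max} = 0.8820×5.40 = 4.76 mol/L.

4.76 mol/L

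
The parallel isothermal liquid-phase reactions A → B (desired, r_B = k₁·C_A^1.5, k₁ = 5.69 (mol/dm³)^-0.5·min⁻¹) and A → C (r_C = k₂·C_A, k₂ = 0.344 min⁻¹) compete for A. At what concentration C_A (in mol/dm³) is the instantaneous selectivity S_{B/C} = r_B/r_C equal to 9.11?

0.303 mol/dm³

S_{B/C} = (k₁/k₂)·C_A^0.5 ⇒ C_A = (S·k₂/k₁)^(2).
= (9.11×0.344/5.69)^(2) = (0.5508)^(2) = 0.303 mol/dm³.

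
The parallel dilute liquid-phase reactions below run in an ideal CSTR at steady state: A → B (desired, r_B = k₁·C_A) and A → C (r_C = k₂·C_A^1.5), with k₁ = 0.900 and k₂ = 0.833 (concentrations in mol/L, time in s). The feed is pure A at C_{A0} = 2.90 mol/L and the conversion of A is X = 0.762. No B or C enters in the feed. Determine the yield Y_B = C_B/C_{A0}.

Exit C_A = C_{A0}(1−X) = 2.90×0.238 = 0.6902 mol/L.
Rates in a CSTR are evaluated at the outlet concentration: r_B = 0.900×0.6902 = 0.6212, r_C = 0.833×0.6902^1.5 = 0.4776.
Fraction of consumed A going to B: r_B/(r_B+r_C) = 0.5653.
C_B = 0.5653·C_{A0}·X = 0.5653×2.90×0.762 = 1.25 mol/L; Y_B = C_B/C_{A0} = 0.431.

0.431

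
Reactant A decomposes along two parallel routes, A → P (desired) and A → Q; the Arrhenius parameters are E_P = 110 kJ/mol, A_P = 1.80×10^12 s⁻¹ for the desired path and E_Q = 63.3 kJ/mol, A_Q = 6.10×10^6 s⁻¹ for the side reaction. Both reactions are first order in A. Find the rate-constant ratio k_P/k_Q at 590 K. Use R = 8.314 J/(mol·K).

21.6

With equal orders, S_{P/Q} = k_P/k_Q = (A_P/A_Q)·exp[(E_Q−E_P)/(RT)].
(E_Q−E_P)/(RT) = (63.3−110)×10³/(8.314×590) = -46700/4905 = -9.520.
k_P/k_Q = (1.80×10^12/6.10×10^6)·exp(-9.520) = 2.951×10^5 × 7.334×10^-5 = 21.6.
Since E_P > E_Q, raising the temperature improves selectivity toward P.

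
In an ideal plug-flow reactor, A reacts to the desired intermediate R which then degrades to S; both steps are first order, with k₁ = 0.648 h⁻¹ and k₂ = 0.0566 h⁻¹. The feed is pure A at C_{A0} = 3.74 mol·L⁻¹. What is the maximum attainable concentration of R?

For a first-order series the maximum intermediate yield is C_{R,max}/C_{A0} = (k₁/k₂)^[k₂/(k₂−k₁)].
= (0.648/0.0566)^(0.0566/(0.0566−0.648)) = (11.45)^(-0.09571) = 0.7919.
C_{R,max} = 0.7919×3.74 = 2.96 mol·L⁻¹.

2.96 mol·L⁻¹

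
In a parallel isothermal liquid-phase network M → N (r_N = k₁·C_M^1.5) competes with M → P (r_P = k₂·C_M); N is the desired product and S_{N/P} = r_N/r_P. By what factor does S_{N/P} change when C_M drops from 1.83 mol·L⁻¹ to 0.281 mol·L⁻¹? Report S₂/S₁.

0.392

S_{N/P} = (k₁/k₂)·C_M^0.5, so S₂/S₁ = (C_{M,2}/C_{M,1})^0.5.
= (0.281/1.83)^0.5 = (0.1536)^0.5 = 0.392.
Selectivity toward N falls as C_M falls — high-concentration operation is favoured.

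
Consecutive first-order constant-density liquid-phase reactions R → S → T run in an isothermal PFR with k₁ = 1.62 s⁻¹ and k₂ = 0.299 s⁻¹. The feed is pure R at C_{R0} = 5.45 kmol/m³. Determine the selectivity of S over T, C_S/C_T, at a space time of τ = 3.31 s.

Solving the coupled first-order balances gives C_S(τ) = [k₁/(k₂−k₁)]·C_{R0}·(e^(−k₁τ) − e^(−k₂τ)).
e^(−k₁τ) = e^(−1.62×3.31) = e^(−5.362) = 0.004691; e^(−k₂τ) = e^(−0.9897) = 0.3717.
C_S = 1.62×5.45/(0.299−1.62) × (0.004691−0.3717) = (-6.684)×(-0.3670) = 2.453 kmol/m³.
C_R = C_{R0}e^(−k₁τ) = 0.02556 kmol/m³, so C_T = C_{R0}−C_R−C_S = 2.972 kmol/m³; C_S/C_T = 0.825.

0.825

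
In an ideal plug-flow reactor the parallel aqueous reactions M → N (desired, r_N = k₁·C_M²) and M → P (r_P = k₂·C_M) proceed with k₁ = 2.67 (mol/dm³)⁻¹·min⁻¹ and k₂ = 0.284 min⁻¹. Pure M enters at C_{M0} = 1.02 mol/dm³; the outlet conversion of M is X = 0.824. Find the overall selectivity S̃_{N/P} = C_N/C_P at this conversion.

4.76

C_M = C_{M0}(1−X) = 0.1795 mol/dm³.
Along a PFR/batch, dC_P/dC_M = −r_P/(r_N+r_P) = −k₂/(k₂+k₁·C_M).
Integrating from C_{M0} to C_M: C_P = (0.284/2.67)·ln[(0.284+2.67·1.02)/(0.284+2.67·0.180)] = 0.1064·ln(3.007/0.7633) = 0.1458 mol/dm³.
Then C_N = (C_{M0}−C_M) − C_P = 0.8405 − 0.1458 = 0.6946 mol/dm³.
S̃_{N/P} = C_N/C_P = 0.6946/0.1458 = 4.76.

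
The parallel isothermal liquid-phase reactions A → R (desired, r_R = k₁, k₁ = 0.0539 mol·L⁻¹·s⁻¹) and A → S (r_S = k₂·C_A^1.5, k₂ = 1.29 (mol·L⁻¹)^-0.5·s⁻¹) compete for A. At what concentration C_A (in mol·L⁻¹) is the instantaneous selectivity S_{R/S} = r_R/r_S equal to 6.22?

0.0356 mol·L⁻¹

S_{R/S} = (k₁/k₂)·C_A^-1.5 ⇒ C_A = (S·k₂/k₁)^(1/(-1.5)).
= (6.22×1.29/0.0539)^(-0.6667) = (148.9)^(-0.6667) = 0.0356 mol·L⁻¹.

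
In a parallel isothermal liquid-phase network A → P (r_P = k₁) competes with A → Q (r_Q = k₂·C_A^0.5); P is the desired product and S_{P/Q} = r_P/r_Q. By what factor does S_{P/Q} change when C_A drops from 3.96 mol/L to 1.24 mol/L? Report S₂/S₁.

S_{P/Q} = (k₁/k₂)·C_A^-0.5, so S₂/S₁ = (C_{A,2}/C_{A,1})^-0.5.
= (1.24/3.96)^(-0.5) = (0.3131)^(-0.5) = 1.79.

1.79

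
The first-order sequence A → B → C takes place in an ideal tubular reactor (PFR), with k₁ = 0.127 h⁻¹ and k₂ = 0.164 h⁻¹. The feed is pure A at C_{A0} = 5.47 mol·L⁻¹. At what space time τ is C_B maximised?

6.91 h

The intermediate peaks when r₁ = r₂, i.e. k₁e^(−k₁τ) = k₂e^(−k₂τ), giving τ_opt = ln(k₂/k₁)/(k₂−k₁).
= ln(0.164/0.127)/(0.164−0.127) = ln(1.291)/0.03700 = 0.2557/0.03700 = 6.91 h.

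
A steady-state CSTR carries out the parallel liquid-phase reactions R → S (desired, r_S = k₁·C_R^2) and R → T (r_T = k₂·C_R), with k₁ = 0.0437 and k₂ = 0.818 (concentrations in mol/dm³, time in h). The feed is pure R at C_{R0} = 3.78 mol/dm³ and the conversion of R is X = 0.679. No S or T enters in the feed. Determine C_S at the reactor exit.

Exit C_R = C_{R0}(1−X) = 3.78×0.321 = 1.213 mol/dm³.
Rates in a CSTR are evaluated at the outlet concentration: r_S = 0.0437×1.213^2 = 0.06434, r_T = 0.818×1.213 = 0.9925.
Fraction of consumed R going to S: r_S/(r_S+r_T) = 0.06088.
C_S = 0.06088·C_{R0}·X = 0.06088×3.78×0.679 = 0.156 mol/dm³.

0.156 mol/dm³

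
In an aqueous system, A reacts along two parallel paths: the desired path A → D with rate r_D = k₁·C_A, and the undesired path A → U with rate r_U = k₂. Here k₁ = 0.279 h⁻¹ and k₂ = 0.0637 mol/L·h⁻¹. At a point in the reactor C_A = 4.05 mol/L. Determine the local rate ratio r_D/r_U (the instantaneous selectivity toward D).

17.7

S_{D/U} = r_D/r_U = (k₁·C_A)/(k₂) = (k₁/k₂)·C_A.
= (0.279×4.050) / (0.0637) = 1.130/0.06370 = 17.7.
Since the desired path is higher order in A, keeping C_A high (PFR or concentrated feed) favours D.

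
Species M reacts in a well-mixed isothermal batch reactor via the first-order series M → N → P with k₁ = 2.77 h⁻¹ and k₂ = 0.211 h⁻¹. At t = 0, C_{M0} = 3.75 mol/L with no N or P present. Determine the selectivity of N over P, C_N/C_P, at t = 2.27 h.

2.03

For first-order series with pure M initially, C_N(t) = k₁C_{M0}/(k₂−k₁)·(e^(−k₁t) − e^(−k₂t)).
e^(−k₁t) = e^(−2.77×2.27) = e^(−6.288) = 0.001859; e^(−k₂t) = e^(−0.4790) = 0.6194.
C_N = 2.77×3.75/(0.211−2.77) × (0.001859−0.6194) = (-4.059)×(-0.6176) = 2.507 mol/L.
C_M = C_{M0}e^(−k₁t) = 0.006970 mol/L, so C_P = C_{M0}−C_M−C_N = 1.236 mol/L; C_N/C_P = 2.03.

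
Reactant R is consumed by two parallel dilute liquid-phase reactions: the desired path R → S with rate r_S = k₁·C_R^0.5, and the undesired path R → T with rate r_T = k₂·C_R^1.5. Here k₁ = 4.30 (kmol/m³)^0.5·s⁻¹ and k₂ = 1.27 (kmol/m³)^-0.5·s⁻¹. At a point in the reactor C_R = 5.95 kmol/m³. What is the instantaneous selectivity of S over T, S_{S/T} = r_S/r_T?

0.569

S_{S/T} = r_S/r_T = (k₁·C_R^0.5)/(k₂·C_R^1.5) = (k₁/k₂)·C_R⁻¹.
= (4.30×5.950^0.5) / (1.27×5.950^1.5) = 10.49/18.43 = 0.569.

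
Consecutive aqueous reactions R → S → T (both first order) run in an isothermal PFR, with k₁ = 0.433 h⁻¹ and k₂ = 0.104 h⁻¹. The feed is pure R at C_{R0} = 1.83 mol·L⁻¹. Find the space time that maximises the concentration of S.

For first-order series the maximum of C_S occurs at τ_opt = ln(k₂/k₁)/(k₂−k₁).
= ln(0.104/0.433)/(0.104−0.433) = ln(0.2402)/-0.3290 = -1.426/-0.3290 = 4.34 h.

4.34 h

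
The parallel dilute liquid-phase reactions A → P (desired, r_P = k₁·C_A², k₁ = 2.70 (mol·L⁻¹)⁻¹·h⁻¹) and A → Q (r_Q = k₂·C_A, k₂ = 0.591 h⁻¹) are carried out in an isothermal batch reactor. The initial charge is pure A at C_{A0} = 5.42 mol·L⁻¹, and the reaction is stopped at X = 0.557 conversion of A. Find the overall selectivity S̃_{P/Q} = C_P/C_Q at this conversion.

C_A = C_{A0}(1−X) = 2.401 mol·L⁻¹.
Along a PFR/batch, dC_Q/dC_A = −r_Q/(r_P+r_Q) = −k₂/(k₂+k₁·C_A).
Integrating from C_{A0} to C_A: C_Q = (0.591/2.70)·ln[(0.591+2.70·5.42)/(0.591+2.70·2.40)] = 0.2189·ln(15.22/7.074) = 0.1678 mol·L⁻¹.
Then C_P = (C_{A0}−C_A) − C_Q = 3.019 − 0.1678 = 2.851 mol·L⁻¹.
S̃_{P/Q} = C_P/C_Q = 2.851/0.1678 = 17.0.

17.0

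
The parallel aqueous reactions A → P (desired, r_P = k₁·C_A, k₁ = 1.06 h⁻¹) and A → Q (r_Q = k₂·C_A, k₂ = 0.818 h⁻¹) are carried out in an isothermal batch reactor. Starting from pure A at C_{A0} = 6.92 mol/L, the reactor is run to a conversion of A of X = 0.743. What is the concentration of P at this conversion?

C_A = C_{A0}(1−X) = 1.778 mol/L.
Both paths are first order in A, so the instantaneous fraction to P is constant: dC_P/d(−C_A) = k₁/(k₁+k₂) = 0.5644.
C_P = 0.5644·(C_{A0}−C_A) = 0.5644×5.142 = 2.90 mol/L.

2.90 mol/L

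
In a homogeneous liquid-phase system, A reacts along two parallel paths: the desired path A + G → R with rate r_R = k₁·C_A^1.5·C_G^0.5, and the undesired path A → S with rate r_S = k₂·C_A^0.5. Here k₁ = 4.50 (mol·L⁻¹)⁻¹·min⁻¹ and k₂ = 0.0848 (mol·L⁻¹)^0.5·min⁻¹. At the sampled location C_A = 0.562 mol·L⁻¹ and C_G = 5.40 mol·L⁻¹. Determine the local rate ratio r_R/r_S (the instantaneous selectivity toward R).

S_{R/S} = r_R/r_S = (k₁·C_A^1.5·C_G^0.5)/(k₂·C_A^0.5) = (k₁/k₂)·C_A·C_G^0.5.
= (4.50×0.5620^1.5×5.400^0.5) / (0.0848×0.5620^0.5) = 4.406/0.06357 = 69.3.
Since the desired path is higher order in A, keeping C_A high (PFR or concentrated feed) favours R.

69.3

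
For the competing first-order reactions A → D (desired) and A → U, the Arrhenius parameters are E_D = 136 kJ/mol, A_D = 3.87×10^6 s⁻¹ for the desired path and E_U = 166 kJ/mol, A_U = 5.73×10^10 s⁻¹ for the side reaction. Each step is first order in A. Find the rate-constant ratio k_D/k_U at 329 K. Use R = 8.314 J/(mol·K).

k_D/k_U = (A_D/A_U)·exp[−(E_D−E_U)/(RT)] = (A_D/A_U)·exp[(E_U−E_D)/(RT)].
(E_U−E_D)/(RT) = (166−136)×10³/(8.314×329) = 30000/2735 = 10.97.
k_D/k_U = (3.87×10^6/5.73×10^10)·exp(10.97) = 6.754×10^-5 × 57971 = 3.92.
Since E_D < E_U, lowering the temperature improves selectivity toward D.

3.92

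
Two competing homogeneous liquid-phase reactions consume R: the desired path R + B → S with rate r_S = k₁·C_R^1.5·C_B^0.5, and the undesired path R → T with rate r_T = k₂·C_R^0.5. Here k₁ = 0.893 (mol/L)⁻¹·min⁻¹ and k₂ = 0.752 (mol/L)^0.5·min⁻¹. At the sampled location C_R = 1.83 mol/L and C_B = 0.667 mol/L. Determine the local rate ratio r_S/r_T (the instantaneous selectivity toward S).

1.77

S_{S/T} = r_S/r_T = (k₁·C_R^1.5·C_B^0.5)/(k₂·C_R^0.5) = (k₁/k₂)·C_R·C_B^0.5.
= (0.893×1.830^1.5×0.6670^0.5) / (0.752×1.830^0.5) = 1.805/1.017 = 1.77.
Since the desired path is higher order in R, keeping C_R high (PFR or concentrated feed) favours S.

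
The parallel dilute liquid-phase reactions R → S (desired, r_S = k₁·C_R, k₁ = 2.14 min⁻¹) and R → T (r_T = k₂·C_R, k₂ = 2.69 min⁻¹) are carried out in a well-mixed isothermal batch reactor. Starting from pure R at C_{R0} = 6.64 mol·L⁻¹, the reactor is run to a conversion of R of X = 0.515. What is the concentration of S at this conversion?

1.52 mol·L⁻¹

C_R = C_{R0}(1−X) = 3.220 mol·L⁻¹.
Both paths are first order in R, so the instantaneous fraction to S is constant: dC_S/d(−C_R) = k₁/(k₁+k₂) = 0.4431.
C_S = 0.4431·(C_{R0}−C_R) = 0.4431×3.420 = 1.52 mol·L⁻¹.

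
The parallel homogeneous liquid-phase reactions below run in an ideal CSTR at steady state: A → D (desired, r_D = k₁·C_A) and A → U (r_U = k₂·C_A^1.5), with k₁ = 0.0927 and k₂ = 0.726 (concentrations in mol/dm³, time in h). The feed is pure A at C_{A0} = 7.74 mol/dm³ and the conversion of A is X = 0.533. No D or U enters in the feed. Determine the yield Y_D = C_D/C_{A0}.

0.0335

Exit C_A = C_{A0}(1−X) = 7.74×0.467 = 3.615 mol/dm³.
A CSTR operates uniformly at the exit composition, giving r_D = 0.3351 and r_U = 4.989 (each k·C_A^n at C_A = 3.615).
Fraction of consumed A going to D: r_D/(r_D+r_U) = 0.06293.
C_D = 0.06293·C_{A0}·X = 0.06293×7.74×0.533 = 0.260 mol/dm³; Y_D = C_D/C_{A0} = 0.0335.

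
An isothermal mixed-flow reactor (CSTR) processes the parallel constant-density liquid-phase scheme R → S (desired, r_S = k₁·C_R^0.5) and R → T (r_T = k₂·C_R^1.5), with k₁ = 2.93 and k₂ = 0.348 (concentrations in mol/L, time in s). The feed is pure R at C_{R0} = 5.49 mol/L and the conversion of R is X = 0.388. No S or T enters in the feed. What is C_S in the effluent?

1.52 mol/L

Exit C_R = C_{R0}(1−X) = 5.49×0.612 = 3.360 mol/L.
Rates in a CSTR are evaluated at the outlet concentration: r_S = 2.93×3.360^0.5 = 5.371, r_T = 0.348×3.360^1.5 = 2.143.
Fraction of consumed R going to S: r_S/(r_S+r_T) = 0.7148.
C_S = 0.7148·C_{R0}·X = 0.7148×5.49×0.388 = 1.52 mol/L.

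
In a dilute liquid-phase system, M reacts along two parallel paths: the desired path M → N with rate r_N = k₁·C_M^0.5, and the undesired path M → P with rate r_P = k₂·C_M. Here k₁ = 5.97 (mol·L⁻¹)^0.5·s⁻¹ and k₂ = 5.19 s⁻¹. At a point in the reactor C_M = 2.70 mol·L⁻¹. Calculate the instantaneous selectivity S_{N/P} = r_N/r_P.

S_{N/P} = r_N/r_P = (k₁·C_M^0.5)/(k₂·C_M) = (k₁/k₂)·C_M^-0.5.
= (5.97×2.700^0.5) / (5.19×2.700) = 9.810/14.01 = 0.700.

0.700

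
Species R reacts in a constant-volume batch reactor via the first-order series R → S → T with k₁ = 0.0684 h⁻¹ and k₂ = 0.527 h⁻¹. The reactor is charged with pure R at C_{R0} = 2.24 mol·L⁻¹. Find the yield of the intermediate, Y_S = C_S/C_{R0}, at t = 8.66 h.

0.0809

The intermediate concentration in a first-order A→B→C sequence is C_S = k₁C_{R0}(e^(−k₁t) − e^(−k₂t))/(k₂−k₁).
e^(−k₁t) = e^(−0.0684×8.66) = e^(−0.5923) = 0.5530; e^(−k₂t) = e^(−4.564) = 0.01042.
C_S = 0.0684×2.24/(0.527−0.0684) × (0.5530−0.01042) = 0.3341×0.5426 = 0.1813 mol·L⁻¹.
Y_S = C_S/C_{R0} = 0.1813/2.24 = 0.0809.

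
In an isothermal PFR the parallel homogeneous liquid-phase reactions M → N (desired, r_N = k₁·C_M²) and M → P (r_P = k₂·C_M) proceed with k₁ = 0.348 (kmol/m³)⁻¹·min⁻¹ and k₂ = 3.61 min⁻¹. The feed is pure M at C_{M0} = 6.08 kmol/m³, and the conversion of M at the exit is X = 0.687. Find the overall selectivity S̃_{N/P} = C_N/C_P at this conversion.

0.375

C_M = C_{M0}(1−X) = 1.903 kmol/m³.
Along a PFR/batch, dC_P/dC_M = −r_P/(r_N+r_P) = −k₂/(k₂+k₁·C_M).
Integrating from C_{M0} to C_M: C_P = (3.61/0.348)·ln[(3.61+0.348·6.08)/(3.61+0.348·1.90)] = 10.37·ln(5.726/4.272) = 3.038 kmol/m³.
Then C_N = (C_{M0}−C_M) − C_P = 4.177 − 3.038 = 1.139 kmol/m³.
S̃_{N/P} = C_N/C_P = 1.139/3.038 = 0.375.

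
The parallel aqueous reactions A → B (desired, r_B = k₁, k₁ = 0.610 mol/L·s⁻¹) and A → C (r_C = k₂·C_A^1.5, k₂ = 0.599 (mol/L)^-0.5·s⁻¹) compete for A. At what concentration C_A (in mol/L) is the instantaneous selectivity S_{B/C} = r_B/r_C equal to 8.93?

0.235 mol/L

S_{B/C} = (k₁/k₂)·C_A^-1.5 ⇒ C_A = (S·k₂/k₁)^(1/(-1.5)).
= (8.93×0.599/0.610)^(-0.6667) = (8.769)^(-0.6667) = 0.235 mol/L.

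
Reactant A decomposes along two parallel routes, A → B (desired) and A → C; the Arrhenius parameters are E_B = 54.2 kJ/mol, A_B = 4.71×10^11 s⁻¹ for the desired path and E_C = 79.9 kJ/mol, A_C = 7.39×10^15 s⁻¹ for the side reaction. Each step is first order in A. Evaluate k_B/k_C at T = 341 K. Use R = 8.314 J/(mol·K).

Since both paths have the same order in A, the concentration cancels and S_{B/C} = k_B/k_C = (A_B/A_C)·exp[(E_C−E_B)/(RT)].
(E_C−E_B)/(RT) = (79.9−54.2)×10³/(8.314×341) = 25700/2835 = 9.065.
k_B/k_C = (4.71×10^11/7.39×10^15)·exp(9.065) = 6.373×10^-5 × 8647 = 0.551.
Since E_B < E_C, lowering the temperature improves selectivity toward B.

0.551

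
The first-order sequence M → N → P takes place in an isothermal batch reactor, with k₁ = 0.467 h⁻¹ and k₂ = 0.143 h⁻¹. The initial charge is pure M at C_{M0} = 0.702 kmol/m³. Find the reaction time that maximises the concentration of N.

3.65 h

Setting dC_N/dt = 0 gives t_opt = ln(k₂/k₁)/(k₂−k₁).
= ln(0.143/0.467)/(0.143−0.467) = ln(0.3062)/-0.3240 = -1.183/-0.3240 = 3.65 h.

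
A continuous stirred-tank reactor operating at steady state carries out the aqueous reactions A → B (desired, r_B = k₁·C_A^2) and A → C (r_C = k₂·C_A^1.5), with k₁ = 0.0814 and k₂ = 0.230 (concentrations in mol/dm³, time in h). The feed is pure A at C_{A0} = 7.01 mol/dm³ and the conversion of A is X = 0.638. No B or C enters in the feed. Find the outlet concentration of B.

Exit C_A = C_{A0}(1−X) = 7.01×0.362 = 2.538 mol/dm³.
A CSTR operates uniformly at the exit composition, giving r_B = 0.5242 and r_C = 0.9298 (each k·C_A^n at C_A = 2.538).
Fraction of consumed A going to B: r_B/(r_B+r_C) = 0.3605.
C_B = 0.3605·C_{A0}·X = 0.3605×7.01×0.638 = 1.61 mol/dm³.

1.61 mol/dm³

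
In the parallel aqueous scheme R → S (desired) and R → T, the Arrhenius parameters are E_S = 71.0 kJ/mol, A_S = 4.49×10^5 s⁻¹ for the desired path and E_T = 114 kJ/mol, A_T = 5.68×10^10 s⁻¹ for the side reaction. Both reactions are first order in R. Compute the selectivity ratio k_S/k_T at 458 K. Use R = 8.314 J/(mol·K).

k_S/k_T = (A_S/A_T)·exp[−(E_S−E_T)/(RT)] = (A_S/A_T)·exp[(E_T−E_S)/(RT)].
(E_T−E_S)/(RT) = (114−71.0)×10³/(8.314×458) = 43000/3808 = 11.29.
k_S/k_T = (4.49×10^5/5.68×10^10)·exp(11.29) = 7.905×10^-6 × 80224 = 0.634.

0.634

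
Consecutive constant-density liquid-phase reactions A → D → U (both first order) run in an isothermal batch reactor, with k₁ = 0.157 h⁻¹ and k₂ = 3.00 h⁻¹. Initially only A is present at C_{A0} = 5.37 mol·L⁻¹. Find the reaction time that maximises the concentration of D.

For first-order series the maximum of C_D occurs at t_opt = ln(k₂/k₁)/(k₂−k₁).
= ln(3.00/0.157)/(3.00−0.157) = ln(19.11)/2.843 = 2.950/2.843 = 1.04 h.

1.04 h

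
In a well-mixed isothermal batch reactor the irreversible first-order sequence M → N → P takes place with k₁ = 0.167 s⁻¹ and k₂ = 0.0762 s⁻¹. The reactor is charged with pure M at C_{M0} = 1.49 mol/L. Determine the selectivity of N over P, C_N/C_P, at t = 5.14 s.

Solving the coupled first-order balances gives C_N(t) = [k₁/(k₂−k₁)]·C_{M0}·(e^(−k₁t) − e^(−k₂t)).
e^(−k₁t) = e^(−0.167×5.14) = e^(−0.8584) = 0.4238; e^(−k₂t) = e^(−0.3917) = 0.6759.
C_N = 0.167×1.49/(0.0762−0.167) × (0.4238−0.6759) = (-2.740)×(-0.2521) = 0.6908 mol/L.
C_M = C_{M0}e^(−k₁t) = 0.6315 mol/L, so C_P = C_{M0}−C_M−C_N = 0.1677 mol/L; C_N/C_P = 4.12.

4.12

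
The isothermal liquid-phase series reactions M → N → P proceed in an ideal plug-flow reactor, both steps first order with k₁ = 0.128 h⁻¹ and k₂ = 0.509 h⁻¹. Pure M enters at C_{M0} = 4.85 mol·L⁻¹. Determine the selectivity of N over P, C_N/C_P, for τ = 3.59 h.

0.752

For first-order series with pure M initially, C_N(τ) = k₁C_{M0}/(k₂−k₁)·(e^(−k₁τ) − e^(−k₂τ)).
e^(−k₁τ) = e^(−0.128×3.59) = e^(−0.4595) = 0.6316; e^(−k₂τ) = e^(−1.827) = 0.1608.
C_N = 0.128×4.85/(0.509−0.128) × (0.6316−0.1608) = 1.629×0.4707 = 0.7670 mol·L⁻¹.
C_M = C_{M0}e^(−k₁τ) = 3.063 mol·L⁻¹, so C_P = C_{M0}−C_M−C_N = 1.020 mol·L⁻¹; C_N/C_P = 0.752.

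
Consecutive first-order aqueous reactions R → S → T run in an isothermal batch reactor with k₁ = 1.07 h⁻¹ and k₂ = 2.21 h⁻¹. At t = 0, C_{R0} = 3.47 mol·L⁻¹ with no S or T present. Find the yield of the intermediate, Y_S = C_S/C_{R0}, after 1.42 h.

0.165

The intermediate concentration in a first-order A→B→C sequence is C_S = k₁C_{R0}(e^(−k₁t) − e^(−k₂t))/(k₂−k₁).
e^(−k₁t) = e^(−1.07×1.42) = e^(−1.519) = 0.2188; e^(−k₂t) = e^(−3.138) = 0.04336.
C_S = 1.07×3.47/(2.21−1.07) × (0.2188−0.04336) = 3.257×0.1755 = 0.5715 mol·L⁻¹.
Y_S = C_S/C_{R0} = 0.5715/3.47 = 0.165.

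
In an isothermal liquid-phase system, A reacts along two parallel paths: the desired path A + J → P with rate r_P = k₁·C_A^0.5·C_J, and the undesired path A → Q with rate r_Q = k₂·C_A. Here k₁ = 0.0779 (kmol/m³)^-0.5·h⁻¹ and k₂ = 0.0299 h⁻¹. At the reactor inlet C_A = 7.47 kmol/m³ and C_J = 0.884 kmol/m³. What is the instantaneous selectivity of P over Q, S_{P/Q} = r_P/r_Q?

0.843

S_{P/Q} = r_P/r_Q = (k₁·C_A^0.5·C_J)/(k₂·C_A) = (k₁/k₂)·C_A^-0.5·C_J.
= (0.0779×7.470^0.5×0.8840) / (0.0299×7.470) = 0.1882/0.2234 = 0.843.
The undesired path is higher order in A, so low C_A (CSTR or dilute feed) favours P.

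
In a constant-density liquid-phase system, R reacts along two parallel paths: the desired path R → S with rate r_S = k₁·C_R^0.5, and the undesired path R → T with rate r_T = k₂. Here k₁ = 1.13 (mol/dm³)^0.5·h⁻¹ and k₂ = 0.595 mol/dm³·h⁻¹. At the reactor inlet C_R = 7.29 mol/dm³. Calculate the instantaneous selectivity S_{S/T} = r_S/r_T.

S_{S/T} = r_S/r_T = (k₁·C_R^0.5)/(k₂) = (k₁/k₂)·C_R^0.5.
= (1.13×7.290^0.5) / (0.595) = 3.051/0.5950 = 5.13.
Since the desired path is higher order in R, keeping C_R high (PFR or concentrated feed) favours S.

5.13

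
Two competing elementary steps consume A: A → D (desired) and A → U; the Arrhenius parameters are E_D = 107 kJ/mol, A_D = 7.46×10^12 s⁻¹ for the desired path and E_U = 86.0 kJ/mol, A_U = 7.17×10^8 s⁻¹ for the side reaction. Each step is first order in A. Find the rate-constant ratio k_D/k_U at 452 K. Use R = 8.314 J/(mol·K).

38.9

k_D/k_U = (A_D/A_U)·exp[−(E_D−E_U)/(RT)] = (A_D/A_U)·exp[(E_U−E_D)/(RT)].
(E_U−E_D)/(RT) = (86.0−107)×10³/(8.314×452) = -21000/3758 = -5.588.
k_D/k_U = (7.46×10^12/7.17×10^8)·exp(-5.588) = 10404 × 0.003742 = 38.9.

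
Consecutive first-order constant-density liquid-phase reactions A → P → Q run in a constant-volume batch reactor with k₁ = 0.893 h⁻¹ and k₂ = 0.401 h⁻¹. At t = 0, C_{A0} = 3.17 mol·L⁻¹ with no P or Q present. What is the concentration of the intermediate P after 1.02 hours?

1.51 mol·L⁻¹

Solving the coupled first-order balances gives C_P(t) = [k₁/(k₂−k₁)]·C_{A0}·(e^(−k₁t) − e^(−k₂t)).
e^(−k₁t) = e^(−0.893×1.02) = e^(−0.9109) = 0.4022; e^(−k₂t) = e^(−0.4090) = 0.6643.
C_P = 0.893×3.17/(0.401−0.893) × (0.4022−0.6643) = (-5.754)×(-0.2621) = 1.508 mol·L⁻¹.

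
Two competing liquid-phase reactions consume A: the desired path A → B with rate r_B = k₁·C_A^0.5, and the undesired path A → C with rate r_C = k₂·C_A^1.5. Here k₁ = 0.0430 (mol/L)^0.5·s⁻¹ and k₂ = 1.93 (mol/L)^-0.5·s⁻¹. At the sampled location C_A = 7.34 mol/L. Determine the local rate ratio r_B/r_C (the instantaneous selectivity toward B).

S_{B/C} = r_B/r_C = (k₁·C_A^0.5)/(k₂·C_A^1.5) = (k₁/k₂)·C_A⁻¹.
= (0.0430×7.340^0.5) / (1.93×7.340^1.5) = 0.1165/38.38 = 0.00304.

0.00304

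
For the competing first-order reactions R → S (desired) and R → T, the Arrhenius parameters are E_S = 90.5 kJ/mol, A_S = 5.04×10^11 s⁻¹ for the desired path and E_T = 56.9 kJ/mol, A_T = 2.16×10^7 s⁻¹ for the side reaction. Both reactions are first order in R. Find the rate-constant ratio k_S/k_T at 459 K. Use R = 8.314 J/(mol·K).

3.50

Since both paths have the same order in R, the concentration cancels and S_{S/T} = k_S/k_T = (A_S/A_T)·exp[(E_T−E_S)/(RT)].
(E_T−E_S)/(RT) = (56.9−90.5)×10³/(8.314×459) = -33600/3816 = -8.805.
k_S/k_T = (5.04×10^11/2.16×10^7)·exp(-8.805) = 23333 × 1.500×10^-4 = 3.50.
Since E_S > E_T, raising the temperature improves selectivity toward S.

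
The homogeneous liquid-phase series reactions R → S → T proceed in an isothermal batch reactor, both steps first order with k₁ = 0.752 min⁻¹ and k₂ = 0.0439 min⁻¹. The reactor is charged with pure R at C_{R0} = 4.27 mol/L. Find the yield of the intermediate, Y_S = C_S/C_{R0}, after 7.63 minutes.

0.756

For first-order series with pure R initially, C_S(t) = k₁C_{R0}/(k₂−k₁)·(e^(−k₁t) − e^(−k₂t)).
e^(−k₁t) = e^(−0.752×7.63) = e^(−5.738) = 0.003222; e^(−k₂t) = e^(−0.3350) = 0.7154.
C_S = 0.752×4.27/(0.0439−0.752) × (0.003222−0.7154) = (-4.535)×(-0.7121) = 3.229 mol/L.
Y_S = C_S/C_{R0} = 3.229/4.27 = 0.756.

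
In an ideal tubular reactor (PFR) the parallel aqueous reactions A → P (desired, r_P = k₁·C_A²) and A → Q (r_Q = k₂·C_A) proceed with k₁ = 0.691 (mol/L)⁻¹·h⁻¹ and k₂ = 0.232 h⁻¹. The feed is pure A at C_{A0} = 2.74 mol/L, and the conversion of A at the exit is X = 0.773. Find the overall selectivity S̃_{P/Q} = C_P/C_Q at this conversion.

4.41

C_A = C_{A0}(1−X) = 0.6220 mol/L.
Along a PFR/batch, dC_Q/dC_A = −r_Q/(r_P+r_Q) = −k₂/(k₂+k₁·C_A).
Integrating from C_{A0} to C_A: C_Q = (0.232/0.691)·ln[(0.232+0.691·2.74)/(0.232+0.691·0.622)] = 0.3357·ln(2.125/0.6618) = 0.3917 mol/L.
Then C_P = (C_{A0}−C_A) − C_Q = 2.118 − 0.3917 = 1.726 mol/L.
S̃_{P/Q} = C_P/C_Q = 1.726/0.3917 = 4.41.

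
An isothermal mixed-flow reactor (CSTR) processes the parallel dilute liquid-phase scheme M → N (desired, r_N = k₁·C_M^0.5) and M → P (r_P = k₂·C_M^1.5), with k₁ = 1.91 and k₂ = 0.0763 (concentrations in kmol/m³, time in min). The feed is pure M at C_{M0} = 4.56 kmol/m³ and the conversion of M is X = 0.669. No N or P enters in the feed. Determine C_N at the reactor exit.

2.88 kmol/m³

Exit C_M = C_{M0}(1−X) = 4.56×0.331 = 1.509 kmol/m³.
A CSTR operates uniformly at the exit composition, giving r_N = 2.347 and r_P = 0.1415 (each k·C_M^n at C_M = 1.509).
Fraction of consumed M going to N: r_N/(r_N+r_P) = 0.9431.
C_N = 0.9431·C_{M0}·X = 0.9431×4.56×0.669 = 2.88 kmol/m³.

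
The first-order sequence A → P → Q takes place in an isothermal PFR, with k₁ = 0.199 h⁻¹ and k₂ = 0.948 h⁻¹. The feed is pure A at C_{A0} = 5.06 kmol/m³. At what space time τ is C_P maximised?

The intermediate peaks when r₁ = r₂, i.e. k₁e^(−k₁τ) = k₂e^(−k₂τ), giving τ_opt = ln(k₂/k₁)/(k₂−k₁).
= ln(0.948/0.199)/(0.948−0.199) = ln(4.764)/0.7490 = 1.561/0.7490 = 2.08 h.

2.08 h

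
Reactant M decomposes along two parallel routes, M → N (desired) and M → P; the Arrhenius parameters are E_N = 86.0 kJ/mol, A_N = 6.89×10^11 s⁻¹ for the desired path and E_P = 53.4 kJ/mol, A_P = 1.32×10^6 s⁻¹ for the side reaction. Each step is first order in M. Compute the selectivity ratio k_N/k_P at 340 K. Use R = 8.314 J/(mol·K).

5.12

With equal orders, S_{N/P} = k_N/k_P = (A_N/A_P)·exp[(E_P−E_N)/(RT)].
(E_P−E_N)/(RT) = (53.4−86.0)×10³/(8.314×340) = -32600/2827 = -11.53.
k_N/k_P = (6.89×10^11/1.32×10^6)·exp(-11.53) = 5.220×10^5 × 9.805×10^-6 = 5.12.
Since E_N > E_P, raising the temperature improves selectivity toward N.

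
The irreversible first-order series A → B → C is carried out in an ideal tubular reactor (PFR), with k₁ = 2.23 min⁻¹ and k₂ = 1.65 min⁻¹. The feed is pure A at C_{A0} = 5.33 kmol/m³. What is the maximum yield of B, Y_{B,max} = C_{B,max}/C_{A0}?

For a first-order series the maximum intermediate yield is C_{B,max}/C_{A0} = (k₁/k₂)^[k₂/(k₂−k₁)].
= (2.23/1.65)^(1.65/(1.65−2.23)) = (1.352)^(-2.845) = 0.4245.

0.424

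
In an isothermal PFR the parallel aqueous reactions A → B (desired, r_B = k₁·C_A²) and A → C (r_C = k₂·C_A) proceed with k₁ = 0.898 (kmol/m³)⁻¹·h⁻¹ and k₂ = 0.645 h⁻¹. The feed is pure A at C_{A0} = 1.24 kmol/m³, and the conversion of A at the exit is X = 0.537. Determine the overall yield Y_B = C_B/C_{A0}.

C_A = C_{A0}(1−X) = 0.5741 kmol/m³.
Along a PFR/batch, dC_C/dC_A = −r_C/(r_B+r_C) = −k₂/(k₂+k₁·C_A).
Integrating from C_{A0} to C_A: C_C = (0.645/0.898)·ln[(0.645+0.898·1.24)/(0.645+0.898·0.574)] = 0.7183·ln(1.759/1.161) = 0.2985 kmol/m³.
Then C_B = (C_{A0}−C_A) − C_C = 0.6659 − 0.2985 = 0.3674 kmol/m³.
Y_B = C_B/C_{A0} = 0.3674/1.24 = 0.296.

0.296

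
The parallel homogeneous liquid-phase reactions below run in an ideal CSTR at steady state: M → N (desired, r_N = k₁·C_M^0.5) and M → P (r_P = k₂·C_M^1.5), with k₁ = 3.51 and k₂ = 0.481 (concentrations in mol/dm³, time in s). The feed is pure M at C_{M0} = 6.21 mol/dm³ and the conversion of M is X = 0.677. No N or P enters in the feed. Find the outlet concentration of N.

Exit C_M = C_{M0}(1−X) = 6.21×0.323 = 2.006 mol/dm³.
Rates in a CSTR are evaluated at the outlet concentration: r_N = 3.51×2.006^0.5 = 4.971, r_P = 0.481×2.006^1.5 = 1.366.
Fraction of consumed M going to N: r_N/(r_N+r_P) = 0.7844.
C_N = 0.7844·C_{M0}·X = 0.7844×6.21×0.677 = 3.30 mol/dm³.

3.30 mol/dm³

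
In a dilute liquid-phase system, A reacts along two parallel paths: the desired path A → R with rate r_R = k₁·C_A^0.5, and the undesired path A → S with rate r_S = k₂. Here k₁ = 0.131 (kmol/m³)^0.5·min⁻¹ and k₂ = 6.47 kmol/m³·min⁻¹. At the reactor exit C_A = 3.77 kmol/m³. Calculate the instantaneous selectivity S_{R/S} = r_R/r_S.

0.0393

S_{R/S} = r_R/r_S = (k₁·C_A^0.5)/(k₂) = (k₁/k₂)·C_A^0.5.
= (0.131×3.770^0.5) / (6.47) = 0.2544/6.470 = 0.0393.
Since the desired path is higher order in A, keeping C_A high (PFR or concentrated feed) favours R.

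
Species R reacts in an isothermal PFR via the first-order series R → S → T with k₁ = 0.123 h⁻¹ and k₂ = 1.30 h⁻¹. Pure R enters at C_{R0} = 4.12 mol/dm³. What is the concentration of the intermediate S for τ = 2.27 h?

0.303 mol/dm³

The intermediate concentration in a first-order A→B→C sequence is C_S = k₁C_{R0}(e^(−k₁τ) − e^(−k₂τ))/(k₂−k₁).
e^(−k₁τ) = e^(−0.123×2.27) = e^(−0.2792) = 0.7564; e^(−k₂τ) = e^(−2.951) = 0.05229.
C_S = 0.123×4.12/(1.30−0.123) × (0.7564−0.05229) = 0.4306×0.7041 = 0.3031 mol/dm³.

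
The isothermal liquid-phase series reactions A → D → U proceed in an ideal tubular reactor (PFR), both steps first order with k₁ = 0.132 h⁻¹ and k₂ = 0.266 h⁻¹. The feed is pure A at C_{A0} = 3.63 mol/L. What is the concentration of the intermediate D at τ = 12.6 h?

0.552 mol/L

Solving the coupled first-order balances gives C_D(τ) = [k₁/(k₂−k₁)]·C_{A0}·(e^(−k₁τ) − e^(−k₂τ)).
e^(−k₁τ) = e^(−0.132×12.6) = e^(−1.663) = 0.1895; e^(−k₂τ) = e^(−3.352) = 0.03503.
C_D = 0.132×3.63/(0.266−0.132) × (0.1895−0.03503) = 3.576×0.1545 = 0.5525 mol/L.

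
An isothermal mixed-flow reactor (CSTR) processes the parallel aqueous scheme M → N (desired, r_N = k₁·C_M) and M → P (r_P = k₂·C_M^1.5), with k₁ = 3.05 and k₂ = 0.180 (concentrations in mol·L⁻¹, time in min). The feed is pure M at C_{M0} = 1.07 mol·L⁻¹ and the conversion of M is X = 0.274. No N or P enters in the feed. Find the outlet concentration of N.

0.279 mol·L⁻¹

Exit C_M = C_{M0}(1−X) = 1.07×0.726 = 0.7768 mol·L⁻¹.
In a CSTR the entire volume is at exit conditions, so r_N = 3.05×0.7768 = 2.369 and r_P = 0.180×0.7768^1.5 = 0.1232.
Fraction of consumed M going to N: r_N/(r_N+r_P) = 0.9506.
C_N = 0.9506·C_{M0}·X = 0.9506×1.07×0.274 = 0.279 mol·L⁻¹.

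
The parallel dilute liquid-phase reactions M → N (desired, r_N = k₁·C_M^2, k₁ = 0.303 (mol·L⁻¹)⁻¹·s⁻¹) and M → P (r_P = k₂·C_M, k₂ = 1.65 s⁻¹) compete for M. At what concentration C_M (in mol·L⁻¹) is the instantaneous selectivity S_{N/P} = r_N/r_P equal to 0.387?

S_{N/P} = (k₁/k₂)·C_M ⇒ C_M = S·k₂/k₁.
= 0.387×1.65/0.303 = 2.11 mol·L⁻¹.

2.11 mol·L⁻¹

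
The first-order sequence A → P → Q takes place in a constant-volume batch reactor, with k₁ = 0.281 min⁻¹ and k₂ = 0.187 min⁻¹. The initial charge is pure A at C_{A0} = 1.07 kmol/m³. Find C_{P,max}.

0.476 kmol/m³

For a first-order series the maximum intermediate yield is C_{P,max}/C_{A0} = (k₁/k₂)^[k₂/(k₂−k₁)].
= (0.281/0.187)^(0.187/(0.187−0.281)) = (1.503)^(-1.989) = 0.4448.
C_{P,max} = 0.4448×1.07 = 0.476 kmol/m³.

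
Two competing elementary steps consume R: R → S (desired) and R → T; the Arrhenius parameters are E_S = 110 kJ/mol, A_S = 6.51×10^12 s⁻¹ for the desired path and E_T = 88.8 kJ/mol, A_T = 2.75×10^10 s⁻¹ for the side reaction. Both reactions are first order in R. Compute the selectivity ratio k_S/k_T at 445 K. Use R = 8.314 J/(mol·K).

With equal orders, S_{S/T} = k_S/k_T = (A_S/A_T)·exp[(E_T−E_S)/(RT)].
(E_T−E_S)/(RT) = (88.8−110)×10³/(8.314×445) = -21200/3700 = -5.730.
k_S/k_T = (6.51×10^12/2.75×10^10)·exp(-5.730) = 236.7 × 0.003247 = 0.769.
Since E_S > E_T, raising the temperature improves selectivity toward S.

0.769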